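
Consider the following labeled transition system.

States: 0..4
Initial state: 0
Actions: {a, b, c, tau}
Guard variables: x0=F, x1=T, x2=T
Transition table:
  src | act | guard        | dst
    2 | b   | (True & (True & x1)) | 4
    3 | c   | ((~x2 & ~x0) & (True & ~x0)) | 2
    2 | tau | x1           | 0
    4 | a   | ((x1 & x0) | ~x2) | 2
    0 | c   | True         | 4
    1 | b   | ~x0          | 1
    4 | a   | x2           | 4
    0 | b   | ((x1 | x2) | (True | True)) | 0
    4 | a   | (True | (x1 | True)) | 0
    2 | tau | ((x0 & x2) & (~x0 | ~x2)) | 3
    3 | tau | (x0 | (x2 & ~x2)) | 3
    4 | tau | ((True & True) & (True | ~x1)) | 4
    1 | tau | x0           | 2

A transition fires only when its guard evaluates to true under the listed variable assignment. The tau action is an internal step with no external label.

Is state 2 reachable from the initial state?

Guard filter leaves 8 enabled edge(s).
L0 = {0}
L1 = {4}  total {0,4}
Reach set: {0,4}

Answer: UNREACHABLE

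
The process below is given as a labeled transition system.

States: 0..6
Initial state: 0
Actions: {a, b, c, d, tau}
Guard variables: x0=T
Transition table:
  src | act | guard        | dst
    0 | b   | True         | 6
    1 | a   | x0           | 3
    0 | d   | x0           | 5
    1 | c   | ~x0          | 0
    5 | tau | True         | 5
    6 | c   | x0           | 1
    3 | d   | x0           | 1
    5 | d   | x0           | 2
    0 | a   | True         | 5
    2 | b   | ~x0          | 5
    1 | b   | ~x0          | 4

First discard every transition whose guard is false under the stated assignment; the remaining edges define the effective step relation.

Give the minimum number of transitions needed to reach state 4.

Answer: UNREACHABLE

Analysis:
BFS to 4:
  L0 = {0}
  L1 = {5,6}
  L2 = {1,2}
  L3 = {3}
4 never appears.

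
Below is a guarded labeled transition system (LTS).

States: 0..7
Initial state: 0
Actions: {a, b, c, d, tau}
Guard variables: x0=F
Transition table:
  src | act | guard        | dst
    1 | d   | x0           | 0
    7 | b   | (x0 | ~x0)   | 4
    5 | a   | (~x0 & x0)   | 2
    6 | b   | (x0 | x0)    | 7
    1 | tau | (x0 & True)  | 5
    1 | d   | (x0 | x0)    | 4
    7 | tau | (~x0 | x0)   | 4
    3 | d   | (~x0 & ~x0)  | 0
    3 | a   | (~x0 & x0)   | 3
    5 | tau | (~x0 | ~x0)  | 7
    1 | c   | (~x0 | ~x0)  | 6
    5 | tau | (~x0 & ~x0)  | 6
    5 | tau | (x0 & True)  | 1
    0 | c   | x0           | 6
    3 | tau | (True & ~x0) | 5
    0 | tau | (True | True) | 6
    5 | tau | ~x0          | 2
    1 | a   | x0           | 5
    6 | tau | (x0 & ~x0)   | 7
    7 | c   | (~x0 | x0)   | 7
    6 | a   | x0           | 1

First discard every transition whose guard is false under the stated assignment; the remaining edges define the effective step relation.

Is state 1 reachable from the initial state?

10 transition(s) survive guard evaluation.
Layer 0: {0}
Layer 1: {6}  total {0,6}
R = {0,6}

Answer: UNREACHABLE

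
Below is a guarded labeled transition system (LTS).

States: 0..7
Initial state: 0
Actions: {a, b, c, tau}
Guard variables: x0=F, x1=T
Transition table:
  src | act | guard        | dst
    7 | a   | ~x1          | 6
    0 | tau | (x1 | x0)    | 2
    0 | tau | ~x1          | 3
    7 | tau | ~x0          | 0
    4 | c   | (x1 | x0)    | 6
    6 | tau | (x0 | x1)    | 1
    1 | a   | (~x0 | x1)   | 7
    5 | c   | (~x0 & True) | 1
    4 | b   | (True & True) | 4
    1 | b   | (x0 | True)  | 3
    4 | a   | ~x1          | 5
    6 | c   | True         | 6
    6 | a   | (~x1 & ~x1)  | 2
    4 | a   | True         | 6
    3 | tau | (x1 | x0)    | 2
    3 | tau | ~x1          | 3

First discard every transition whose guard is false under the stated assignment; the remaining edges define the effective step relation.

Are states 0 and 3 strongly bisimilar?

Answer: BISIMILAR

Analysis:
Refine partition for ~:
  π0 = {{0,1,2,3,4,5,6,7}}
  π1 = {{0,3,7},{1},{2},{4},{5},{6}}
  π2 = {{0,3},{1},{2},{4},{5},{6},{7}}
7 equivalence class(es) (converged in 3)
class of 0: {0,3}; class of 3: {0,3}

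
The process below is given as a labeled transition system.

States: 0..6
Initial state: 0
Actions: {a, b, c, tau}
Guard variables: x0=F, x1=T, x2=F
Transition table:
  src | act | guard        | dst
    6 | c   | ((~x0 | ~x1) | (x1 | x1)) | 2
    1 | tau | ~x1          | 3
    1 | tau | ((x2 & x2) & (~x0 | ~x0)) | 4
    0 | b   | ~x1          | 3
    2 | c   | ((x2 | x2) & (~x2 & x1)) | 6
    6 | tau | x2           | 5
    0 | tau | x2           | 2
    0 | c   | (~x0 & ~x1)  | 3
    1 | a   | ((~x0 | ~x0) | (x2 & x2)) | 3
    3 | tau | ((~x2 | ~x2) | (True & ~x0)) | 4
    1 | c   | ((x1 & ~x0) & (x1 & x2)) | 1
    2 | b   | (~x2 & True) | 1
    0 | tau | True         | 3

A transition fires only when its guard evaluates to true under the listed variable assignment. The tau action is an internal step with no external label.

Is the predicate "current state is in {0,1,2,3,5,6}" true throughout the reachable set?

Allowed set {0,1,2,3,5,6}
Reachable = {0,3,4}
  0: ✓
  3: ✓
  4: VIOLATES
counterexample path to 4: tau·tau

Answer: INVARIANT VIOLATED at state 4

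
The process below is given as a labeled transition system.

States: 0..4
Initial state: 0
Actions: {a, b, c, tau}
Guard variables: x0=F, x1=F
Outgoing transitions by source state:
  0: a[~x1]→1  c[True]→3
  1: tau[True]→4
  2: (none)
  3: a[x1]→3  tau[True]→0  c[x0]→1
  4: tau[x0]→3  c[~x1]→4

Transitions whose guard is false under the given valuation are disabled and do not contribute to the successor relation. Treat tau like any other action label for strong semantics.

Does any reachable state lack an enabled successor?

R = {0,1,3,4}
  0: a→1  c→3  [deg 2]
  1: tau→4  [deg 1]
  3: tau→0  [deg 1]
  4: c→4  [deg 1]

Answer: DEADLOCK-FREE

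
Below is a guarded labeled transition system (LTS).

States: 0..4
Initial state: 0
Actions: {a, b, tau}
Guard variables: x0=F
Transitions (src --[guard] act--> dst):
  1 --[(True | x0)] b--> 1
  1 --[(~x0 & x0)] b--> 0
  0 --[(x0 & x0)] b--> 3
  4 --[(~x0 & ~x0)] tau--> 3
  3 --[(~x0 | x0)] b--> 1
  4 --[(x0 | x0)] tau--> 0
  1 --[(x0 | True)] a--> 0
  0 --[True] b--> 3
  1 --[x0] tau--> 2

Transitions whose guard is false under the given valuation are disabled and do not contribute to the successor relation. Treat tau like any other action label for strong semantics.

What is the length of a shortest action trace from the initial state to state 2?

Answer: UNREACHABLE

Trace:
Breadth-first toward 2:
  depth 0: {0}
  depth 1: {3}
  depth 2: {1}
2 never appears.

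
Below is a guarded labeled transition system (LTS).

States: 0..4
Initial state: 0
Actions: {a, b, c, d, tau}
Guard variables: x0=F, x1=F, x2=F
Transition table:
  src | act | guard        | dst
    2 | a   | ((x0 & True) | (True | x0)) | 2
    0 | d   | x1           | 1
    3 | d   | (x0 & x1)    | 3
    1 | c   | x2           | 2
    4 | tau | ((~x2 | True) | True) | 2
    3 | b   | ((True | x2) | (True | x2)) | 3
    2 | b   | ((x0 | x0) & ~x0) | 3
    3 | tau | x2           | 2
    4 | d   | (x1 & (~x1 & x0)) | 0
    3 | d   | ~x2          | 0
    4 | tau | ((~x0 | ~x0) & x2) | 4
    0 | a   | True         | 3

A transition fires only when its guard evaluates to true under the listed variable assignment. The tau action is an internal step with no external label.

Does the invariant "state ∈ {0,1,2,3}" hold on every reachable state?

Inv-set: {0,1,2,3}
Reach set: {0,3}
  0: ok
  3: ok

Answer: INVARIANT HOLDS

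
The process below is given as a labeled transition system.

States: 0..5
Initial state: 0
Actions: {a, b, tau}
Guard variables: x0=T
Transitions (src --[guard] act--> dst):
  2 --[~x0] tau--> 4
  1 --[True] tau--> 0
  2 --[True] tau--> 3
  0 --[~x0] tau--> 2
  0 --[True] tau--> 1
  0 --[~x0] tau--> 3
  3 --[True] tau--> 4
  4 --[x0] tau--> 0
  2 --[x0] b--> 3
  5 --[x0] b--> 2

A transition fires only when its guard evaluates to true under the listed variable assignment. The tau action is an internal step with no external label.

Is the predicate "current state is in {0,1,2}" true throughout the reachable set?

Safe = {0,1,2}
Reachable = {0,1}
  0: ✓
  1: ✓

Answer: INVARIANT HOLDS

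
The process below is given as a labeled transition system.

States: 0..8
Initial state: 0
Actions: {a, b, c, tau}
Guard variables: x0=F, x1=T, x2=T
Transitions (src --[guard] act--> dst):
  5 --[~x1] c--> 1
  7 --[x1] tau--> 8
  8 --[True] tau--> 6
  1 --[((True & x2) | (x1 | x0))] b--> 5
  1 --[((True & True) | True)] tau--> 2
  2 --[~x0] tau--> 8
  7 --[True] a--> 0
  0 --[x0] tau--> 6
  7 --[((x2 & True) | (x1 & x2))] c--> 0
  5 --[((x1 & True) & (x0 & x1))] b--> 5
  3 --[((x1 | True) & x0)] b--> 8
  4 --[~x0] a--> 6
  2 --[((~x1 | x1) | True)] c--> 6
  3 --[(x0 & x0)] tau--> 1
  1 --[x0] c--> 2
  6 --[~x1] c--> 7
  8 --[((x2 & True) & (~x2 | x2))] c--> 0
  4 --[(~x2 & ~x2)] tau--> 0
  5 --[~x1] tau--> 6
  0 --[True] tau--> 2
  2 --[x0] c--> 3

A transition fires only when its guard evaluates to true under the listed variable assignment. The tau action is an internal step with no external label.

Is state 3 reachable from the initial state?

Guard filter leaves 11 enabled edge(s).
L0 = {0}
L1 = {2}  cumulative {0,2}
L2 = {6,8}  cumulative {0,2,6,8}
R = {0,2,6,8}

Answer: UNREACHABLE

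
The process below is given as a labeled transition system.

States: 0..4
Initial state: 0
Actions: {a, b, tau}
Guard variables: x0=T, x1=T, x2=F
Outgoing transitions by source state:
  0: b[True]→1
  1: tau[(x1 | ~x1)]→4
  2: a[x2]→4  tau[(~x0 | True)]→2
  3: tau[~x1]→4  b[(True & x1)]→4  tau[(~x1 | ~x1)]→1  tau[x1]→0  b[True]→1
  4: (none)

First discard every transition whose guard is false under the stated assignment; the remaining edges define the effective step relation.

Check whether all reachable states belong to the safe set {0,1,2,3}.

Inv-set: {0,1,2,3}
Reach set: {0,1,4}
  0: ✓
  1: ✓
  4: outside
counterexample path to 4: b·tau

Answer: INVARIANT VIOLATED at state 4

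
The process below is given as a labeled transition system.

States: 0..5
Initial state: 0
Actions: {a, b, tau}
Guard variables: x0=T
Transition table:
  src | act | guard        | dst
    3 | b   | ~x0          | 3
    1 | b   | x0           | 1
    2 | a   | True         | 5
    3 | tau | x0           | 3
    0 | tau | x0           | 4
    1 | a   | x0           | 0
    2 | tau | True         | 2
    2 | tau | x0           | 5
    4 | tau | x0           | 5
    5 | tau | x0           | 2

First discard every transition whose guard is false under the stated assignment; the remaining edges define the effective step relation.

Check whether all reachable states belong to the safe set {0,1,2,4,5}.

Allowed set {0,1,2,4,5}
Reachable = {0,2,4,5}
  0: ✓
  2: ✓
  4: ✓
  5: ✓

Answer: INVARIANT HOLDS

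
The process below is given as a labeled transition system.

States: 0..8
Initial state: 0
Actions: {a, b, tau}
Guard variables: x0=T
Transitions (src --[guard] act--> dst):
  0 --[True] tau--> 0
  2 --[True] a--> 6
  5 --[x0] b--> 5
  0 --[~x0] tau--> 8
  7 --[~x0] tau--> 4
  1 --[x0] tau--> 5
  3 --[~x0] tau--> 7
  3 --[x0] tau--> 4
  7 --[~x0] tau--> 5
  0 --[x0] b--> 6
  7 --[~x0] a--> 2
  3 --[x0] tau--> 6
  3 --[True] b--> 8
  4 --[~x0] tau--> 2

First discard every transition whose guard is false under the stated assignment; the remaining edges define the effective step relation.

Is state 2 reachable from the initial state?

After dropping false guards: 8 live edges.
depth 0: {0}
depth 1: {6}  cumulative {0,6}
Reachable = {0,6}

Answer: UNREACHABLE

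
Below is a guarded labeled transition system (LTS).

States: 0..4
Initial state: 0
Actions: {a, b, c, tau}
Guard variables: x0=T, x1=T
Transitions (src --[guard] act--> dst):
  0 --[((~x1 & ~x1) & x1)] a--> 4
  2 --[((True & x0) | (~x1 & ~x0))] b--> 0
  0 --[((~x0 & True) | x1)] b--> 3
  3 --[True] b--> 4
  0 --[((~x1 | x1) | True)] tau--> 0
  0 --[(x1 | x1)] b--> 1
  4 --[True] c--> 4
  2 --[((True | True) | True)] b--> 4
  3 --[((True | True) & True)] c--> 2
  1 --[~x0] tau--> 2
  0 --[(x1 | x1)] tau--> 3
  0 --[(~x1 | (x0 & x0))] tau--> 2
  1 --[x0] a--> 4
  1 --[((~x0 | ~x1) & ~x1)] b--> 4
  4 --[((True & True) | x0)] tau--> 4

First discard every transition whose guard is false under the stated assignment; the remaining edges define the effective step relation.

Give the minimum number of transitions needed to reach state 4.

Layered search for 4:
  Layer 0: {0}
  Layer 1: {1,2,3}
  Layer 2: {4}
depth(4)=2, e.g. b·a

Answer: 2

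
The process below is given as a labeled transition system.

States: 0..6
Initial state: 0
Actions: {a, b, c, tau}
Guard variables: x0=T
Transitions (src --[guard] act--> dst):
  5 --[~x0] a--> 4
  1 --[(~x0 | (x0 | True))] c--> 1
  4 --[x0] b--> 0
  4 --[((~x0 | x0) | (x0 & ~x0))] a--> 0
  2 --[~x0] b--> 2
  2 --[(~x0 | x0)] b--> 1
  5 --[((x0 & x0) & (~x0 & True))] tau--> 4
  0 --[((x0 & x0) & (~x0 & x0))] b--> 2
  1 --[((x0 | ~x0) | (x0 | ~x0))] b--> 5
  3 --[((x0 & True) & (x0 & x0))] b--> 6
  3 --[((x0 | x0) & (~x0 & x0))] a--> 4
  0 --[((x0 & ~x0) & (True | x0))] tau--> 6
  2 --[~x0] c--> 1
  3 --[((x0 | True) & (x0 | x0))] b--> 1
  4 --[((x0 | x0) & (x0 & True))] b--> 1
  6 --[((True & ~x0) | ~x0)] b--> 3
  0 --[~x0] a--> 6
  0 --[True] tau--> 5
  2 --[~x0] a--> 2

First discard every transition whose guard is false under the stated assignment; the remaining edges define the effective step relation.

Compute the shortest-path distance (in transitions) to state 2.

Answer: UNREACHABLE

Working:
Layered search for 2:
  Layer 0: {0}
  Layer 1: {5}
2 never appears.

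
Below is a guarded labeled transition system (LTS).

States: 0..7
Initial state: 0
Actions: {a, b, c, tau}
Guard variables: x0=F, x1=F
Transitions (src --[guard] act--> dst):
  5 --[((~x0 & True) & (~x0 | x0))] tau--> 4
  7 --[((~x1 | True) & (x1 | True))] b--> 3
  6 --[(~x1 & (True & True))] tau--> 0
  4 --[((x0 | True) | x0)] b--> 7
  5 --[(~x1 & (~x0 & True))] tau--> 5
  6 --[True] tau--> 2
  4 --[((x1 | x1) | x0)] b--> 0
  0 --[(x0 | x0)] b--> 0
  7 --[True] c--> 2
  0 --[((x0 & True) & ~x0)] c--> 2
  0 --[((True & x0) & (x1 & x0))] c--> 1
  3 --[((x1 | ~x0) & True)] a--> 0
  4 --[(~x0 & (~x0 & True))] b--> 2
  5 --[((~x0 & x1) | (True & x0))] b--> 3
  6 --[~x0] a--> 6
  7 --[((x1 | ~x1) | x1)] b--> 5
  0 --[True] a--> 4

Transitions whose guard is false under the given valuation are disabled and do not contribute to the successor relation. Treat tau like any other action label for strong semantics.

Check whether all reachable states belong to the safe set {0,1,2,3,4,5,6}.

Answer: INVARIANT VIOLATED at state 7

Working:
Inv-set: {0,1,2,3,4,5,6}
R = {0,2,3,4,5,7}
  0: safe
  2: safe
  3: safe
  4: safe
  5: safe
  7: ✗ unsafe
reach 7 via a·b — violates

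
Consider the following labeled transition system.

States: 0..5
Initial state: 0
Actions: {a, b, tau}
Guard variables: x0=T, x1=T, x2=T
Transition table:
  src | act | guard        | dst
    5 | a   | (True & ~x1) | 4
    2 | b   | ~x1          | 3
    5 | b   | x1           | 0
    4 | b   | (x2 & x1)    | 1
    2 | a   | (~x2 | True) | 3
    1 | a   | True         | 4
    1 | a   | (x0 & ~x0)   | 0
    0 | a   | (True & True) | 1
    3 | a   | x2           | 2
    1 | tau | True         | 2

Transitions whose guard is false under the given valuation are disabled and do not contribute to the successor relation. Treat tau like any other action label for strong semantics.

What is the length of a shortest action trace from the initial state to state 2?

BFS to 2:
  Layer 0: {0}
  Layer 1: {1}
  Layer 2: {2,4}
first hit 2 at d=2 via a·tau

Answer: 2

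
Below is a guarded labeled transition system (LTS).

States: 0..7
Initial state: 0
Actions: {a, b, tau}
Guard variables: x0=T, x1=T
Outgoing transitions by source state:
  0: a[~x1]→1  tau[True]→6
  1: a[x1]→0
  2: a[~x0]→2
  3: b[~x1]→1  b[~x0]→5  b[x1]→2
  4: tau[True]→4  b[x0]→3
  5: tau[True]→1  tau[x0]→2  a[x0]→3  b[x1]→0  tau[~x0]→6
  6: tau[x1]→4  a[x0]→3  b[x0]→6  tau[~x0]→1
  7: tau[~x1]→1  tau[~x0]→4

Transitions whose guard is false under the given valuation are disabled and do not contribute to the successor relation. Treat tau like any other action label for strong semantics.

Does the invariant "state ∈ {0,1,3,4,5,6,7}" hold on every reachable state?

Answer: INVARIANT VIOLATED at state 2

Trace:
Safe = {0,1,3,4,5,6,7}
Reachable = {0,2,3,4,6}
  0: ✓
  2: outside
  3: ✓
  4: ✓
  6: ✓
counterexample path to 2: tau·a·b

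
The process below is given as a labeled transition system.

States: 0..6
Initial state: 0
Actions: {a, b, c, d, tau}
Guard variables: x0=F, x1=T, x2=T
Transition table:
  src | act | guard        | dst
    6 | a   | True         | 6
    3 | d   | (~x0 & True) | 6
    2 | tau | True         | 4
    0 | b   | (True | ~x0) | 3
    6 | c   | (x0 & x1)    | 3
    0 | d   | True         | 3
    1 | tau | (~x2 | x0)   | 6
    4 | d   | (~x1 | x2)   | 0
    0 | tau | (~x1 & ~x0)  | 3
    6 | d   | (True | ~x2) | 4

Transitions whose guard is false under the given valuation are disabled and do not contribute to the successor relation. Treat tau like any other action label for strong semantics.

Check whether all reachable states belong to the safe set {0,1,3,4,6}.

Allowed set {0,1,3,4,6}
R = {0,3,4,6}
  0: ok
  3: ok
  4: ok
  6: ok

Answer: INVARIANT HOLDS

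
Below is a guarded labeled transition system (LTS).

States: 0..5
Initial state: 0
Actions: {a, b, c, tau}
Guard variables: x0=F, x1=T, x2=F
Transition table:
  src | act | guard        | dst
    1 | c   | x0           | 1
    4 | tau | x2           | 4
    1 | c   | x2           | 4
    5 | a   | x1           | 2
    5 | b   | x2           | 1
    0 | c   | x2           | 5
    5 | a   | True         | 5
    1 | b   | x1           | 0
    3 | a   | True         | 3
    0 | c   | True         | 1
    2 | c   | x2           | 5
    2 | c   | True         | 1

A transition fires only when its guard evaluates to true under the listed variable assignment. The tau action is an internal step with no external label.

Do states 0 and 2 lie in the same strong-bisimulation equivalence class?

Refine partition for ~:
  round 0: {{0,1,2,3,4,5}}
  round 1: {{0,2},{1},{3,5},{4}}
  round 2: {{0,2},{1},{3},{4},{5}}
Fixed point at round 3; 5 class(es).
class of 0: {0,2}; class of 2: {0,2}

Answer: BISIMILAR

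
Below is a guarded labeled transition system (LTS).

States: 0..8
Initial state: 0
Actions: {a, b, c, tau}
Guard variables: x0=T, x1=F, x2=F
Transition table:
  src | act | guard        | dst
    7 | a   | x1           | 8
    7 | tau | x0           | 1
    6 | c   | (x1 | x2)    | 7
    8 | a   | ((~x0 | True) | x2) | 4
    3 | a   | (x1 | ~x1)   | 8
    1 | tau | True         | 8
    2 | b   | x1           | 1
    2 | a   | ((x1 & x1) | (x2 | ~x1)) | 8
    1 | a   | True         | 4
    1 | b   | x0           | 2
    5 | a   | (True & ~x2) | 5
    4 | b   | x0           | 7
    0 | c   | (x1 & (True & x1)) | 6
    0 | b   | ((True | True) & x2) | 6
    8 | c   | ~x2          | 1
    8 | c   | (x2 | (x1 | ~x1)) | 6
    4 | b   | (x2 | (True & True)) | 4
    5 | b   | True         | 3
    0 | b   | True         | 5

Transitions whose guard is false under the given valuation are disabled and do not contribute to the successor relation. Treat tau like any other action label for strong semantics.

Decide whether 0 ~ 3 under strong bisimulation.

Answer: NOT BISIMILAR

Working:
Refine partition for ~:
  P[0] = {{0,1,2,3,4,5,6,7,8}}
  P[1] = {{0,4},{1},{2,3},{5},{6},{7},{8}}
  P[2] = {{0},{1},{2,3},{4},{5},{6},{7},{8}}
Fixed point at round 3; 8 class(es).
class of 0: {0}; class of 3: {2,3}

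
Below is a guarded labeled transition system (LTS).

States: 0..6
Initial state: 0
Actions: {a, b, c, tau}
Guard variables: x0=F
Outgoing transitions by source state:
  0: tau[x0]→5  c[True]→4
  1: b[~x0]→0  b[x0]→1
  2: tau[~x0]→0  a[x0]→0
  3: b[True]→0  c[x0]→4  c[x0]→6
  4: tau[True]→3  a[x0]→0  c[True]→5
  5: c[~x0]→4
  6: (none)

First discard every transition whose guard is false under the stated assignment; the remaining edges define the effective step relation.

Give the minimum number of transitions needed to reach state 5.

Answer: 2

Trace:
BFS to 5:
  L0 = {0}
  L1 = {4}
  L2 = {3,5}
first hit 5 at d=2 via c·c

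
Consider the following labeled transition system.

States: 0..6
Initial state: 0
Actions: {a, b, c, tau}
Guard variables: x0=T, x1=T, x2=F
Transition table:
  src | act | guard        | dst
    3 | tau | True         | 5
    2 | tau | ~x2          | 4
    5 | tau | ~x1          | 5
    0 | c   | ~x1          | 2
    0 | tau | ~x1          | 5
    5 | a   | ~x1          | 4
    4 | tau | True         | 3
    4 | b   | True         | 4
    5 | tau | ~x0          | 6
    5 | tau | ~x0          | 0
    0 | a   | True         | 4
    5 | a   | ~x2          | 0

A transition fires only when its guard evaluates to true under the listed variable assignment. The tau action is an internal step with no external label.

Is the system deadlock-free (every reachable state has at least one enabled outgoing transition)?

Reachable = {0,3,4,5}
  0: a→4  [deg 1]
  3: tau→5  [deg 1]
  4: b→4  tau→3  [deg 2]
  5: a→0  [deg 1]

Answer: DEADLOCK-FREE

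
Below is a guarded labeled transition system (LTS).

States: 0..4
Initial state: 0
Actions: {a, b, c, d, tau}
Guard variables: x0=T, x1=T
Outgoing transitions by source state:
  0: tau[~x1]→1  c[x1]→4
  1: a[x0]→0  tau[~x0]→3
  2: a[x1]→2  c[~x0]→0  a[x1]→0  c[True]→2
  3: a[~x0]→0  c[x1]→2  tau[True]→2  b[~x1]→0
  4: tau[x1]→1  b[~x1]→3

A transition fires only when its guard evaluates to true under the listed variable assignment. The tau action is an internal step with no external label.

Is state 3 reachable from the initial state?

8 transition(s) survive guard evaluation.
L0 = {0}
L1 = {4}  now seen {0,4}
L2 = {1}  now seen {0,1,4}
Reachable = {0,1,4}

Answer: UNREACHABLE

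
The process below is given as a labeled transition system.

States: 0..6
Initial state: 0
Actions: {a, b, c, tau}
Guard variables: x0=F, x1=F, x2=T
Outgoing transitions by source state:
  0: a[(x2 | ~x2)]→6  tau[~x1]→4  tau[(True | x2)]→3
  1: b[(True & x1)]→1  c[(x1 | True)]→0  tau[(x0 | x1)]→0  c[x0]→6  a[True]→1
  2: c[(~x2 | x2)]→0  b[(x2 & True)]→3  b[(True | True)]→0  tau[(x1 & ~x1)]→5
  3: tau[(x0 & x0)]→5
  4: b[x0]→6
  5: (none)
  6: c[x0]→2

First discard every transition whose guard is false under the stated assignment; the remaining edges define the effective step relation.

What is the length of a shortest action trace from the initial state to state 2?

Answer: UNREACHABLE

Trace:
Layered search for 2:
  L0 = {0}
  L1 = {3,4,6}
2 never appears.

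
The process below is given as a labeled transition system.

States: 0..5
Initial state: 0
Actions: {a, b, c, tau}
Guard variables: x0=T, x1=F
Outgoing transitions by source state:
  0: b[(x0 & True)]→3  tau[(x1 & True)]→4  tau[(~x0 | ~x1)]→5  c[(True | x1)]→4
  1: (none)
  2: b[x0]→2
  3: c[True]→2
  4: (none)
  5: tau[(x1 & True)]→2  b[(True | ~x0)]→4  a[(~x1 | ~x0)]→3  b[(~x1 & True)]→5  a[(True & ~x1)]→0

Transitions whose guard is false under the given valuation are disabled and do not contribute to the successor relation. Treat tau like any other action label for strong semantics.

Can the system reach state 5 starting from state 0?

Guard filter leaves 9 enabled edge(s).
depth 0: {0}
depth 1: {3,4,5}  total {0,3,4,5}
depth 2: {2}  total {0,2,3,4,5}
Reach set: {0,2,3,4,5}
Path to 5: tau

Answer: REACHABLE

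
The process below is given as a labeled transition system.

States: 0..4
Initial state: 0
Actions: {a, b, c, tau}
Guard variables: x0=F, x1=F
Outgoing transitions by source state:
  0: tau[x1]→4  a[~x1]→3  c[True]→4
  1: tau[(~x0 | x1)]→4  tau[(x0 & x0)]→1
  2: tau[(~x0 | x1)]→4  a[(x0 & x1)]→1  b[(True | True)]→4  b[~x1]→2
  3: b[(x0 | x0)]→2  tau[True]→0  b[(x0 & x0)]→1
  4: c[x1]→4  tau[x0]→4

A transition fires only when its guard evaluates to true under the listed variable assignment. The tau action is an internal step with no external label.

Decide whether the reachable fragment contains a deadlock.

Reach set: {0,3,4}
  0: a→3  c→4  [2 exit(s)]
  3: tau→0  [1 exit(s)]
  4: ∅  [deadlock]
Path to 4: c

Answer: DEADLOCK at state 4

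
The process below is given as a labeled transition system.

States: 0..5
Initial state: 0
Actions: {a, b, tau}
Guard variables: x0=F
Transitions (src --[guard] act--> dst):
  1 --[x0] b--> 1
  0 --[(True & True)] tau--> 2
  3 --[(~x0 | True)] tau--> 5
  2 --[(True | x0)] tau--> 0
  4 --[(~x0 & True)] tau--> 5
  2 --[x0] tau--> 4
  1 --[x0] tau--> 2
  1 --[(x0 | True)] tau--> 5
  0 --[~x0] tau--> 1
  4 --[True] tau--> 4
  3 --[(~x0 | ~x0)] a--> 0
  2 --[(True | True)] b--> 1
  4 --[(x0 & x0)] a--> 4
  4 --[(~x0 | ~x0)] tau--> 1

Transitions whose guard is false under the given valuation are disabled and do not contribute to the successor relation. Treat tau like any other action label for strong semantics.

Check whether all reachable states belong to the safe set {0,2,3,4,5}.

Safe = {0,2,3,4,5}
Reach set: {0,1,2,5}
  0: ✓
  1: VIOLATES
  2: ✓
  5: ✓
counterexample path to 1: tau

Answer: INVARIANT VIOLATED at state 1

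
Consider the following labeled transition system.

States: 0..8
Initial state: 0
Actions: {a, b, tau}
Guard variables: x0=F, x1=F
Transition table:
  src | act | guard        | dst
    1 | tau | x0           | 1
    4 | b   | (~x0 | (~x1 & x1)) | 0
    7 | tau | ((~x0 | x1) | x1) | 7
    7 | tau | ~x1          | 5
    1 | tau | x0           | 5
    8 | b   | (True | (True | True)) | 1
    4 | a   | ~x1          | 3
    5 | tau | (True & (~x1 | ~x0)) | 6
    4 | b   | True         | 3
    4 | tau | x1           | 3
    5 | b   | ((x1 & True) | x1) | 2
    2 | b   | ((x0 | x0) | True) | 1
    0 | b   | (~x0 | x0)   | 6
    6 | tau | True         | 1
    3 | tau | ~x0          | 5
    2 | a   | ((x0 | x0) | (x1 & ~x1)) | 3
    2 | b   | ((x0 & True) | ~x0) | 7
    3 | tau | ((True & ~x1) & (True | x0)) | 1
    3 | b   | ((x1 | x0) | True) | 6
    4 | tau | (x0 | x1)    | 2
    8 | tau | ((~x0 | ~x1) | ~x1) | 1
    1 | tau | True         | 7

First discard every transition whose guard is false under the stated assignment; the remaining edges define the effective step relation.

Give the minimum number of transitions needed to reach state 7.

Breadth-first toward 7:
  depth 0: {0}
  depth 1: {6}
  depth 2: {1}
  depth 3: {7}
first hit 7 at d=3 via b·tau·tau

Answer: 3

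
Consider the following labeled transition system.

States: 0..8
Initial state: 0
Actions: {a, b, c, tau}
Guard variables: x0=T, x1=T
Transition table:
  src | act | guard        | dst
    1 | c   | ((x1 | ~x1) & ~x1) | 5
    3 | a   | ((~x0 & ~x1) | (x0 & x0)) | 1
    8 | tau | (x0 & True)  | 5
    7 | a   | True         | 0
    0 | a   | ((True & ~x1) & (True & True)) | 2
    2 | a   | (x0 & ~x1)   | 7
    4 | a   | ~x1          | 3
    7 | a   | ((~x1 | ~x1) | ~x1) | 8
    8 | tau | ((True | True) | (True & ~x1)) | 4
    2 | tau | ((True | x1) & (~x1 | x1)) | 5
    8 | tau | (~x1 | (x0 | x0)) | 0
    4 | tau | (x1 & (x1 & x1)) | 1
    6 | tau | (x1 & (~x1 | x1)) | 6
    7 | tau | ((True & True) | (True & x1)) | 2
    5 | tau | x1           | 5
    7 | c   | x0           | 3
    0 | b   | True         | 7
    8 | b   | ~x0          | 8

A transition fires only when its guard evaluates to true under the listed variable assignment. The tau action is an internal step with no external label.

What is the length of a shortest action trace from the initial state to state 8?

BFS to 8:
  L0 = {0}
  L1 = {7}
  L2 = {2,3}
  L3 = {1,5}
8 never appears.

Answer: UNREACHABLE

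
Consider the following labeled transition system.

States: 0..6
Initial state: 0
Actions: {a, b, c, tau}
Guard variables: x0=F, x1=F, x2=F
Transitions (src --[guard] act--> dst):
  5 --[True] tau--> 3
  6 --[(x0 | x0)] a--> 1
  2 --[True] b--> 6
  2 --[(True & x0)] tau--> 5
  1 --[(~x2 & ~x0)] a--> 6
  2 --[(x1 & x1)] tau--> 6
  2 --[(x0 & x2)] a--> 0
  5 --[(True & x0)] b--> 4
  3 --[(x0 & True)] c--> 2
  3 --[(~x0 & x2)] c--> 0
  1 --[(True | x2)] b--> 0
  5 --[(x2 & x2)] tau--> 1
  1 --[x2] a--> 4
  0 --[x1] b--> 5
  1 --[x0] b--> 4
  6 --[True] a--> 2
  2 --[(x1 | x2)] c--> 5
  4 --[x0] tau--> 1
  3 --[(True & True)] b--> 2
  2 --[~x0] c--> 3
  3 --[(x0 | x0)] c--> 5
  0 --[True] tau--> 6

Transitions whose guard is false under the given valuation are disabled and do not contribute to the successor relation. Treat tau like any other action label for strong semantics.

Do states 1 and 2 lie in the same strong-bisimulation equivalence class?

Answer: NOT BISIMILAR

Working:
Bisimulation quotient by refinement:
  π0 = {{0,1,2,3,4,5,6}}
  π1 = {{0,5},{1},{2},{3},{4},{6}}
  π2 = {{0},{1},{2},{3},{4},{5},{6}}
Fixed point at round 3; 7 class(es).
class of 1: {1}; class of 2: {2}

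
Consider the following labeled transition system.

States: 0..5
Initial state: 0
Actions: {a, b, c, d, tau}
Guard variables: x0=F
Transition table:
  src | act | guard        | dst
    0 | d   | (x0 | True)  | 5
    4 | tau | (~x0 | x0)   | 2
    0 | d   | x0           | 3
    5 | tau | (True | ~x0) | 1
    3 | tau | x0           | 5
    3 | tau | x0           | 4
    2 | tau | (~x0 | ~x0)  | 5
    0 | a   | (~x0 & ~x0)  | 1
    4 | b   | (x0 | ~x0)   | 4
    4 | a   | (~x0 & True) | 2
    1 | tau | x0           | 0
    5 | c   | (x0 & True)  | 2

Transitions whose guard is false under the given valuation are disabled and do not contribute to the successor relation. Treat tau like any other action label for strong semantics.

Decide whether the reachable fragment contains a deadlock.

Reachable = {0,1,5}
  0: a→1  d→5  [2 out]
  1: ∅  [STUCK]
  5: tau→1  [1 out]
witness 1: a

Answer: DEADLOCK at state 1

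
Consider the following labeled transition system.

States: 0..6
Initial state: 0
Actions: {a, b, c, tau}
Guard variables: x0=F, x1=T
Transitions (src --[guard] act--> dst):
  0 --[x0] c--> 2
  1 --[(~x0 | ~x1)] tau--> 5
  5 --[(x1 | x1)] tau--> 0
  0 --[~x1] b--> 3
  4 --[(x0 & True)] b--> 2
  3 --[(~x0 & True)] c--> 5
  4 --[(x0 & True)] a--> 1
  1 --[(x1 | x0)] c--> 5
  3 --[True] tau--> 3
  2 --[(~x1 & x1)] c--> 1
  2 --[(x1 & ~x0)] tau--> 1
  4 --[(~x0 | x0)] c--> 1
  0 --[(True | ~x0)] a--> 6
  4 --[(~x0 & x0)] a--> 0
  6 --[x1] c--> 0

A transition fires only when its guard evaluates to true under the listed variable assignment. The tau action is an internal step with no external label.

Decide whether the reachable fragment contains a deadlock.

Answer: DEADLOCK-FREE

Working:
Reachable = {0,6}
  0: a→6  [deg 1]
  6: c→0  [deg 1]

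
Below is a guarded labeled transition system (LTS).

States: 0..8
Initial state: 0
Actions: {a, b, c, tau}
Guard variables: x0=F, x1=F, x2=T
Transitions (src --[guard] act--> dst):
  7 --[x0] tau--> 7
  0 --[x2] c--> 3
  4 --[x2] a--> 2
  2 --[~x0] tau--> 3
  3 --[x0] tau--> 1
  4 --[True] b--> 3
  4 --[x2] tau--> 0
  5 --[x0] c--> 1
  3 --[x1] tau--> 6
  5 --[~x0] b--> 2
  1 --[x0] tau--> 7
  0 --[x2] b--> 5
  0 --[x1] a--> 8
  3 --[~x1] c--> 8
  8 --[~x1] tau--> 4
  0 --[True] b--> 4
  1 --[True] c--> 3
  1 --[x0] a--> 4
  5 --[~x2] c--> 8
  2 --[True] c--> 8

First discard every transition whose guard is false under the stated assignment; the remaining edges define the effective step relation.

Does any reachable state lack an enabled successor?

Reach set: {0,2,3,4,5,8}
  0: b→4  b→5  c→3  [3 out]
  2: c→8  tau→3  [2 out]
  3: c→8  [1 out]
  4: a→2  b→3  tau→0  [3 out]
  5: b→2  [1 out]
  8: tau→4  [1 out]

Answer: DEADLOCK-FREE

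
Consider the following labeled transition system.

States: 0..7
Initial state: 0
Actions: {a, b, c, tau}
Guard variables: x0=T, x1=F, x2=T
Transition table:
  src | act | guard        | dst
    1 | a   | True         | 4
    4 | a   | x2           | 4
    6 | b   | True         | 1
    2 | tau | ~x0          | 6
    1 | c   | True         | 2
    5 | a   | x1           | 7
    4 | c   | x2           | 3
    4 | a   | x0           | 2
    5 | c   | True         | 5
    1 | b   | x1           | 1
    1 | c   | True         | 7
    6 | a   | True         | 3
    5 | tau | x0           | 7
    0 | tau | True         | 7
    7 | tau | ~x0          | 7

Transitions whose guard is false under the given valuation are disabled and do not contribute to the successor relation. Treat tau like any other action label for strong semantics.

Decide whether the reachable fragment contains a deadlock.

Reachable = {0,7}
  0: tau→7  [1 out]
  7: ∅  [deadlock]
witness 7: tau

Answer: DEADLOCK at state 7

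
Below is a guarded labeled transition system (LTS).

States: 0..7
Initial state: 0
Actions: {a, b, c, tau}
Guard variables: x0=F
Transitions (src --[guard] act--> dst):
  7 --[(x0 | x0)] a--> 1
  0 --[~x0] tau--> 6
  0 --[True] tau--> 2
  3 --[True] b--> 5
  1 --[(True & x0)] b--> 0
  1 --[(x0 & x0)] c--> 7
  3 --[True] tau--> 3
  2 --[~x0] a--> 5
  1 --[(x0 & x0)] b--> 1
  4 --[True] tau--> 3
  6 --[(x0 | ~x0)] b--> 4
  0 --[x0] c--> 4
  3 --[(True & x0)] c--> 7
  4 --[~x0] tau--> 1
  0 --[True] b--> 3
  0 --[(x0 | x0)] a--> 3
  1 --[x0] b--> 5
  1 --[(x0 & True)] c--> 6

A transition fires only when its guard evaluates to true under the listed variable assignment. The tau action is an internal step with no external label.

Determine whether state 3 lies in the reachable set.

Guard filter leaves 9 enabled edge(s).
depth 0: {0}
depth 1: {2,3,6}  now seen {0,2,3,6}
depth 2: {4,5}  now seen {0,2,3,4,5,6}
depth 3: {1}  now seen {0,1,2,3,4,5,6}
R = {0,1,2,3,4,5,6}
witness 3: b

Answer: REACHABLE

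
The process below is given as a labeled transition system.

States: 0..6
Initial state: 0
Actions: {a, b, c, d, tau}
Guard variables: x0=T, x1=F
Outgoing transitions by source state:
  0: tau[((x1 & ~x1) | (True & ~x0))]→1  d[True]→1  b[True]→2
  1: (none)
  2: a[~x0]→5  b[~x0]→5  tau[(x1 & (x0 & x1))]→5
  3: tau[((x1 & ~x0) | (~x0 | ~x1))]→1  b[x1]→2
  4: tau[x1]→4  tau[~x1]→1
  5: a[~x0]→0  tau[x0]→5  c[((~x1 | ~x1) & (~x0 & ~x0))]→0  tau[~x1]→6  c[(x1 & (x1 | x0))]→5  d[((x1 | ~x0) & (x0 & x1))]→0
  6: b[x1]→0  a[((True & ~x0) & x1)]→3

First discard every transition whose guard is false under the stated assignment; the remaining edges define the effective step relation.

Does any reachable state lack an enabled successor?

Reach set: {0,1,2}
  0: b→2  d→1  [2 exit(s)]
  1: ∅  [no exit]
  2: ∅  [no exit]
Path to 1: d

Answer: DEADLOCK at state 1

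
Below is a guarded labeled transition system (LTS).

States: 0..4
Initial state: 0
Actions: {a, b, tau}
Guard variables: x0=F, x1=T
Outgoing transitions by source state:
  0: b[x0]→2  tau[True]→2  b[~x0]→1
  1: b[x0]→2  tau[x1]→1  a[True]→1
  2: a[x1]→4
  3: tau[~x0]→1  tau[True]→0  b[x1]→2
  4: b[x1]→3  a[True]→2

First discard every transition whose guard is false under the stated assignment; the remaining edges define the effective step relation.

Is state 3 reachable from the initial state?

Answer: REACHABLE

Working:
After dropping false guards: 10 live edges.
Layer 0: {0}
Layer 1: {1,2}  total {0,1,2}
Layer 2: {4}  total {0,1,2,4}
Layer 3: {3}  total {0,1,2,3,4}
R = {0,1,2,3,4}
witness 3: tau·a·b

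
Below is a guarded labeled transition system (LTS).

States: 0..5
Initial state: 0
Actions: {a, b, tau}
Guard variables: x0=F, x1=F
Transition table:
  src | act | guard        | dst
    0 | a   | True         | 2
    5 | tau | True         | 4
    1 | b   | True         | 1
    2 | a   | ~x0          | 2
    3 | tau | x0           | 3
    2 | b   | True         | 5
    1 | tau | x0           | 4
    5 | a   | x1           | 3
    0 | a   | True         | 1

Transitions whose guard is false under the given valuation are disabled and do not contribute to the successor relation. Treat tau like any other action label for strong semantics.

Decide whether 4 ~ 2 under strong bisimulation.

Bisimulation quotient by refinement:
  P[0] = {{0,1,2,3,4,5}}
  P[1] = {{0},{1},{2},{3,4},{5}}
Fixed point at round 2; 5 class(es).
4∈{3,4}, 2∈{2}

Answer: NOT BISIMILAR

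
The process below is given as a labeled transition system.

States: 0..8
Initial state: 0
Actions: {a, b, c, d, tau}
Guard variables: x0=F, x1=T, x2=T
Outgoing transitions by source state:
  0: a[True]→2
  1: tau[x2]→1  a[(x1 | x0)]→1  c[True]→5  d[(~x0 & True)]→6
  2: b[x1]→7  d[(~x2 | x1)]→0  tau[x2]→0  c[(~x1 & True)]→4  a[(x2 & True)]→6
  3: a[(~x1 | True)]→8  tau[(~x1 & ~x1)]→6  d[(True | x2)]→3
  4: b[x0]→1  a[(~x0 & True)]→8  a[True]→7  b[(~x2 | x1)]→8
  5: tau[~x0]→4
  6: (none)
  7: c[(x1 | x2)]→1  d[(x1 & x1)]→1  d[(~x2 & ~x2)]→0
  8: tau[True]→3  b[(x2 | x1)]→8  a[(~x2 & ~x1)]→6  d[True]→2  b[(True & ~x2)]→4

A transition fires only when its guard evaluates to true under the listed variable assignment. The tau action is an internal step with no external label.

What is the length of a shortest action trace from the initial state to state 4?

Breadth-first toward 4:
  L0 = {0}
  L1 = {2}
  L2 = {6,7}
  L3 = {1}
  L4 = {5}
  L5 = {4}
depth(4)=5, e.g. a·b·c·c·tau

Answer: 5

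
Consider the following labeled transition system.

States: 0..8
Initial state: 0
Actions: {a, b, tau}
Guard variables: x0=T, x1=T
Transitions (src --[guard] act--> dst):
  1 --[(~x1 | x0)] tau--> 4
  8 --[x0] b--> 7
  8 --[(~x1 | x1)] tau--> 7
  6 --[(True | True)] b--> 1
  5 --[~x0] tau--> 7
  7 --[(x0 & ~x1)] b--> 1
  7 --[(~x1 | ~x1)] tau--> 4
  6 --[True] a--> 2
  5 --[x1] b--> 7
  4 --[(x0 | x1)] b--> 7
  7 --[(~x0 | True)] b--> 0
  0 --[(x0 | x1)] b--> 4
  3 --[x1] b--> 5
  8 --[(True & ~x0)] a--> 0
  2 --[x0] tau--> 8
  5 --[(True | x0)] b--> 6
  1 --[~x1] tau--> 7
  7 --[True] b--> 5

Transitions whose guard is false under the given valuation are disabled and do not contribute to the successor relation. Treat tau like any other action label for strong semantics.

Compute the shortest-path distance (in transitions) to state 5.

Answer: 3

Analysis:
BFS to 5:
  Layer 0: {0}
  Layer 1: {4}
  Layer 2: {7}
  Layer 3: {5}
depth(5)=3, e.g. b·b·b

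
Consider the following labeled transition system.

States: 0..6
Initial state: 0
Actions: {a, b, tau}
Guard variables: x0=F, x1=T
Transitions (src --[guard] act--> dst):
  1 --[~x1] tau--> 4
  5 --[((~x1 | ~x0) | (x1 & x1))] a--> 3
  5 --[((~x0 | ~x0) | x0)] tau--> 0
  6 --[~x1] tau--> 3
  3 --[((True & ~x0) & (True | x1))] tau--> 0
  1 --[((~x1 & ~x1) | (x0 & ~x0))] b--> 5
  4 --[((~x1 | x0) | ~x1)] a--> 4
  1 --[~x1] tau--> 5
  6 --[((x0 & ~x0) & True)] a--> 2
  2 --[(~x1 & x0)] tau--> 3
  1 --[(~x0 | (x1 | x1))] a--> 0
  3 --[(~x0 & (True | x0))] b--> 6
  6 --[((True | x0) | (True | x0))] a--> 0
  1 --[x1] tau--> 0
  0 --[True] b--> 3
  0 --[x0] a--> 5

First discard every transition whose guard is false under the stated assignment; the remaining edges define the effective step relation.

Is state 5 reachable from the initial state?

Guard filter leaves 8 enabled edge(s).
Layer 0: {0}
Layer 1: {3}  total {0,3}
Layer 2: {6}  total {0,3,6}
R = {0,3,6}

Answer: UNREACHABLE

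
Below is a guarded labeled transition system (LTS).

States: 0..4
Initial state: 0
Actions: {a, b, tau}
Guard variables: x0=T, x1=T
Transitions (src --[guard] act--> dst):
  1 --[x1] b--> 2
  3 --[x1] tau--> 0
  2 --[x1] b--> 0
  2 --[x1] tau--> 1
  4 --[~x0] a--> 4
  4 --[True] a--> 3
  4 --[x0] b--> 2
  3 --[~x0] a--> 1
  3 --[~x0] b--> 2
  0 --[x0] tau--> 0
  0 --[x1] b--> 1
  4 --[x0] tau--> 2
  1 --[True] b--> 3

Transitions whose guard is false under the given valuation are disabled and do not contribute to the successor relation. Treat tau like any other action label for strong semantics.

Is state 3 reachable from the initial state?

Answer: REACHABLE

Working:
After dropping false guards: 10 live edges.
depth 0: {0}
depth 1: {1}  cumulative {0,1}
depth 2: {2,3}  cumulative {0,1,2,3}
Reach set: {0,1,2,3}
trace reaching 3: b·b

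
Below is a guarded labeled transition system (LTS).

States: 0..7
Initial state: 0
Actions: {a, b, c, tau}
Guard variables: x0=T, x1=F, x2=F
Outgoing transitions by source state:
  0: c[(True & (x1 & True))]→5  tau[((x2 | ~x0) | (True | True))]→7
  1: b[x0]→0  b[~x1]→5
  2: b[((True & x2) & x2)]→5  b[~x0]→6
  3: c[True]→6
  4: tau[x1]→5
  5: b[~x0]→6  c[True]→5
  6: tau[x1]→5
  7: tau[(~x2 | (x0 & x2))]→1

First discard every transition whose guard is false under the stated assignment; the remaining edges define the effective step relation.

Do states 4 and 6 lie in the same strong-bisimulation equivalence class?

Answer: BISIMILAR

Working:
Bisimulation quotient by refinement:
  P[0] = {{0,1,2,3,4,5,6,7}}
  P[1] = {{0,7},{1},{2,4,6},{3,5}}
  P[2] = {{0},{1},{2,4,6},{3},{5},{7}}
stable after 3 split(s): 6 block(s)
4∈{2,4,6}, 6∈{2,4,6}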